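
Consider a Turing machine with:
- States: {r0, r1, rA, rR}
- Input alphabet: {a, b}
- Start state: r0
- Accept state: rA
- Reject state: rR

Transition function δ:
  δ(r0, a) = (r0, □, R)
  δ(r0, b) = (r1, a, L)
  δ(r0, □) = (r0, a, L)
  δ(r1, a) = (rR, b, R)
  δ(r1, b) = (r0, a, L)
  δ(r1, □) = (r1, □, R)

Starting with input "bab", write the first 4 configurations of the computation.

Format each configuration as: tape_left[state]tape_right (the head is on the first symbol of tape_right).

Transitions applied:
Step 1: δ(r0, b) = (r1, a, L)
Step 2: δ(r1, □) = (r1, □, R)
Step 3: δ(r1, a) = (rR, b, R)

The first 4 configurations are:
[r0]bab ⊢ [r1]□aab ⊢ □[r1]aab ⊢ □b[rR]ab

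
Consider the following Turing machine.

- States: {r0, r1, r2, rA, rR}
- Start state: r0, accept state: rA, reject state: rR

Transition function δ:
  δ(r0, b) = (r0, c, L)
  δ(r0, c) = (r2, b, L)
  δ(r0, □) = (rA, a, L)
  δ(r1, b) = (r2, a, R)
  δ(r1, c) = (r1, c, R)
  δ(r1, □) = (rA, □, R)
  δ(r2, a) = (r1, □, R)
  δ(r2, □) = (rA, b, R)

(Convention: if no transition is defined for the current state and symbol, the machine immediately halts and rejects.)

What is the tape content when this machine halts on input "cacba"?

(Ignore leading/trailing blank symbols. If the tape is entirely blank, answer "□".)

Execution trace:
Initial: [r0]cacba
Step 1: δ(r0, c) = (r2, b, L) → [r2]□bacba
Step 2: δ(r2, □) = (rA, b, R) → b[rA]bacba

The machine reaches the accept state rA and halts.

Final tape (ignoring leading/trailing blanks): bbacba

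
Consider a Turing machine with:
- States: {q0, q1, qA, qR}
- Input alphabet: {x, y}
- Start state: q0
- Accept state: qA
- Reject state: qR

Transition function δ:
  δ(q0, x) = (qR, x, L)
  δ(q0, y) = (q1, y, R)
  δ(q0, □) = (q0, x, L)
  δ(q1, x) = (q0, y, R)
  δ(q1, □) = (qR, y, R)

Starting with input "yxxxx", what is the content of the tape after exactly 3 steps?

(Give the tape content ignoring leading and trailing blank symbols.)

Execution trace:
Initial: [q0]yxxxx
Step 1: δ(q0, y) = (q1, y, R) → y[q1]xxxx
Step 2: δ(q1, x) = (q0, y, R) → yy[q0]xxx
Step 3: δ(q0, x) = (qR, x, L) → y[qR]yxxx

The machine reaches the reject state qR and halts.

After 3 steps, the tape (ignoring leading/trailing blanks) is: yyxxx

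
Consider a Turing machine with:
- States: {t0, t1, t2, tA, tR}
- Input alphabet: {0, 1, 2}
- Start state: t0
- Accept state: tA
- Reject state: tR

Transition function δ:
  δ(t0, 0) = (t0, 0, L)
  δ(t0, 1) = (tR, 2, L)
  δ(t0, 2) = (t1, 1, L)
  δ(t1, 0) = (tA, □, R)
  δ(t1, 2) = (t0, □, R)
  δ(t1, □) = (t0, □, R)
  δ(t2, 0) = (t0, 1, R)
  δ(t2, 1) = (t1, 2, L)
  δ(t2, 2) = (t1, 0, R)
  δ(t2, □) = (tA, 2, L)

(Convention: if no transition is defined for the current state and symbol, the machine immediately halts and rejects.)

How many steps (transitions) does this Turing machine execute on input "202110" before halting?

Execution trace:
Initial: [t0]202110
Step 1: δ(t0, 2) = (t1, 1, L) → [t1]□102110
Step 2: δ(t1, □) = (t0, □, R) → □[t0]102110
Step 3: δ(t0, 1) = (tR, 2, L) → [tR]□202110

The machine reaches the reject state tR and halts.

The machine executed 3 steps before halting.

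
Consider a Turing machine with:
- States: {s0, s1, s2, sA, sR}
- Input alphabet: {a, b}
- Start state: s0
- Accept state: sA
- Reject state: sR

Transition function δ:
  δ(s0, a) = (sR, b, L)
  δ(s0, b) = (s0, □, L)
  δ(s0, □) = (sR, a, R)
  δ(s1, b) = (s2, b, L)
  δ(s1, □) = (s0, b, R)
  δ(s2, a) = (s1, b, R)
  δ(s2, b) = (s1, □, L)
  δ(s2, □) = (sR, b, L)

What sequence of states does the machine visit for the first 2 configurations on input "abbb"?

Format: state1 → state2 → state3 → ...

Execution trace:
Initial: [s0]abbb
Step 1: δ(s0, a) = (sR, b, L) → [sR]□bbbb

The machine reaches the reject state sR and halts.

State sequence: s0 → sR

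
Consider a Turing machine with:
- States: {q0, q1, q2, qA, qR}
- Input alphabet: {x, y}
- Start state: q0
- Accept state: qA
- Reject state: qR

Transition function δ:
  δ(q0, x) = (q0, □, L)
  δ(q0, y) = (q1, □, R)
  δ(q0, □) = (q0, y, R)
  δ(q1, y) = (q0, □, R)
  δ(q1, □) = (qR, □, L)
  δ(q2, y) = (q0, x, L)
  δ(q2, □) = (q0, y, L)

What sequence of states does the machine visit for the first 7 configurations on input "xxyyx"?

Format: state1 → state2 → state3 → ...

Execution trace:
Initial: [q0]xxyyx
Step 1: δ(q0, x) = (q0, □, L) → [q0]□□xyyx
Step 2: δ(q0, □) = (q0, y, R) → y[q0]□xyyx
Step 3: δ(q0, □) = (q0, y, R) → yy[q0]xyyx
Step 4: δ(q0, x) = (q0, □, L) → y[q0]y□yyx
Step 5: δ(q0, y) = (q1, □, R) → y□[q1]□yyx
Step 6: δ(q1, □) = (qR, □, L) → y[qR]□□yyx

The machine reaches the reject state qR and halts.

State sequence: q0 → q0 → q0 → q0 → q0 → q1 → qR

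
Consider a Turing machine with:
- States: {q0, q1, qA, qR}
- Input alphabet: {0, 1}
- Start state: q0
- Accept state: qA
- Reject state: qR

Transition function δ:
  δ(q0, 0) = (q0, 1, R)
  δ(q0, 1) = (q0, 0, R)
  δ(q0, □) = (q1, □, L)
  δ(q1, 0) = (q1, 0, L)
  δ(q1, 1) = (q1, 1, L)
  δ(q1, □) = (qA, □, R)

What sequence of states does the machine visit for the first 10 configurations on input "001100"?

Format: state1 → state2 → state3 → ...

Execution trace:
Initial: [q0]001100
Step 1: δ(q0, 0) = (q0, 1, R) → 1[q0]01100
Step 2: δ(q0, 0) = (q0, 1, R) → 11[q0]1100
Step 3: δ(q0, 1) = (q0, 0, R) → 110[q0]100
Step 4: δ(q0, 1) = (q0, 0, R) → 1100[q0]00
Step 5: δ(q0, 0) = (q0, 1, R) → 11001[q0]0
Step 6: δ(q0, 0) = (q0, 1, R) → 110011[q0]□
Step 7: δ(q0, □) = (q1, □, L) → 11001[q1]1□
Step 8: δ(q1, 1) = (q1, 1, L) → 1100[q1]11□
Step 9: δ(q1, 1) = (q1, 1, L) → 110[q1]011□

State sequence: q0 → q0 → q0 → q0 → q0 → q0 → q0 → q1 → q1 → q1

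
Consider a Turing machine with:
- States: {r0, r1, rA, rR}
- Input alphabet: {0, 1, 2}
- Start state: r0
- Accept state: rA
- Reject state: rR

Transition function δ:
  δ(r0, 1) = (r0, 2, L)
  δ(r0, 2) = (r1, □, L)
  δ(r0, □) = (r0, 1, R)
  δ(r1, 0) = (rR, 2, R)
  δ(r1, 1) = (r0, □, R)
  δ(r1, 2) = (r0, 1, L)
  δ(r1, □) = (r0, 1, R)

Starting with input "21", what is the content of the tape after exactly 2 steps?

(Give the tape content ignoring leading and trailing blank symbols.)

Execution trace:
Initial: [r0]21
Step 1: δ(r0, 2) = (r1, □, L) → [r1]□□1
Step 2: δ(r1, □) = (r0, 1, R) → 1[r0]□1

After 2 steps, the tape (ignoring leading/trailing blanks) is: 1□1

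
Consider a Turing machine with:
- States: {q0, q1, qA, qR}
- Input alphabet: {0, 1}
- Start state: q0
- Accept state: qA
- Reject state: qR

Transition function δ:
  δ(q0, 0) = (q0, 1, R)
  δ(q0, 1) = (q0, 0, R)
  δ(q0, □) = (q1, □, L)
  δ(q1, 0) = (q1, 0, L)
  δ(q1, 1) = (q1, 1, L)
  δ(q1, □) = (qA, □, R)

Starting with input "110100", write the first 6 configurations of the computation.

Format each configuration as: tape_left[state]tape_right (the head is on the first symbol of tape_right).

Transitions applied:
Step 1: δ(q0, 1) = (q0, 0, R)
Step 2: δ(q0, 1) = (q0, 0, R)
Step 3: δ(q0, 0) = (q0, 1, R)
Step 4: δ(q0, 1) = (q0, 0, R)
Step 5: δ(q0, 0) = (q0, 1, R)

The first 6 configurations are:
[q0]110100 ⊢ 0[q0]10100 ⊢ 00[q0]0100 ⊢ 001[q0]100 ⊢ 0010[q0]00 ⊢ 00101[q0]0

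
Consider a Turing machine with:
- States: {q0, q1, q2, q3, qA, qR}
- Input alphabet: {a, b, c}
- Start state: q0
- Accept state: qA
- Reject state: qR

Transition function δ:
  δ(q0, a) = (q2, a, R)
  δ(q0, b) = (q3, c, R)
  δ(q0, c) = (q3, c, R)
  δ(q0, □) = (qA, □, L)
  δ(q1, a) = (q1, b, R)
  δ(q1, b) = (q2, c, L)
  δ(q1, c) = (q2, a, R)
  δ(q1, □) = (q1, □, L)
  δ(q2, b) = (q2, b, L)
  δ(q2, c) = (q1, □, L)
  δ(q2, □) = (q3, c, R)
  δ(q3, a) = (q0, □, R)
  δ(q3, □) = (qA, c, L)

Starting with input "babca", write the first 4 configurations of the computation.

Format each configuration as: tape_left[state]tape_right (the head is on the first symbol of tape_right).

Transitions applied:
Step 1: δ(q0, b) = (q3, c, R)
Step 2: δ(q3, a) = (q0, □, R)
Step 3: δ(q0, b) = (q3, c, R)

The first 4 configurations are:
[q0]babca ⊢ c[q3]abca ⊢ c□[q0]bca ⊢ c□c[q3]ca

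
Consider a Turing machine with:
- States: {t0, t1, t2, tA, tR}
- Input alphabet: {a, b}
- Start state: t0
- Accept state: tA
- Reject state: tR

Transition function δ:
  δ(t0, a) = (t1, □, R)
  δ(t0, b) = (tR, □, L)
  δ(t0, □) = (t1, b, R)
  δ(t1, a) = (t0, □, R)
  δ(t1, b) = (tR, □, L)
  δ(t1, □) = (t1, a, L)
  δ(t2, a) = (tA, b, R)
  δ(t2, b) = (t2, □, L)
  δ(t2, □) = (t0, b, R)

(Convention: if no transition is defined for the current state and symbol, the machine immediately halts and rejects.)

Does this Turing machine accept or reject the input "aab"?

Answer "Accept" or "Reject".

Execution trace:
Initial: [t0]aab
Step 1: δ(t0, a) = (t1, □, R) → □[t1]ab
Step 2: δ(t1, a) = (t0, □, R) → □□[t0]b
Step 3: δ(t0, b) = (tR, □, L) → □[tR]□□

The machine reaches the reject state tR and halts.

Answer: Reject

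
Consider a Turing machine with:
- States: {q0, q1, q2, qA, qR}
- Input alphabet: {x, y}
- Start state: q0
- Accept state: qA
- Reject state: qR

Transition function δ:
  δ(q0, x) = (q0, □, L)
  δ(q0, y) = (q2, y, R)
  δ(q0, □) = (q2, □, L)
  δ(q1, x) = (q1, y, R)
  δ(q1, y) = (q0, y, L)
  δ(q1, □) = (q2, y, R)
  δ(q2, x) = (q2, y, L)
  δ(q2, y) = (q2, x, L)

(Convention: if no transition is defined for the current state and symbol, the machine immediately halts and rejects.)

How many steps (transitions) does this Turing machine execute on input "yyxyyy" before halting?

Execution trace:
Initial: [q0]yyxyyy
Step 1: δ(q0, y) = (q2, y, R) → y[q2]yxyyy
Step 2: δ(q2, y) = (q2, x, L) → [q2]yxxyyy
Step 3: δ(q2, y) = (q2, x, L) → [q2]□xxxyyy

No transition is defined for δ(q2, □). By convention the machine halts and rejects.

The machine executed 3 steps before halting.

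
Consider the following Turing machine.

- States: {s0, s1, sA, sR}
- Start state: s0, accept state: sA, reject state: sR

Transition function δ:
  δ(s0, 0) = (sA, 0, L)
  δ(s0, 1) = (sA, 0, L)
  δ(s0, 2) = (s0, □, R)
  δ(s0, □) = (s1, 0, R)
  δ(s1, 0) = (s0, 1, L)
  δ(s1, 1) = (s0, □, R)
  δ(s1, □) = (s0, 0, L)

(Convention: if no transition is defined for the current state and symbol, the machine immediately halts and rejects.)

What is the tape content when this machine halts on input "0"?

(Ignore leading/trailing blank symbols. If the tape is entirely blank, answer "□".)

Execution trace:
Initial: [s0]0
Step 1: δ(s0, 0) = (sA, 0, L) → [sA]□0

The machine reaches the accept state sA and halts.

Final tape (ignoring leading/trailing blanks): 0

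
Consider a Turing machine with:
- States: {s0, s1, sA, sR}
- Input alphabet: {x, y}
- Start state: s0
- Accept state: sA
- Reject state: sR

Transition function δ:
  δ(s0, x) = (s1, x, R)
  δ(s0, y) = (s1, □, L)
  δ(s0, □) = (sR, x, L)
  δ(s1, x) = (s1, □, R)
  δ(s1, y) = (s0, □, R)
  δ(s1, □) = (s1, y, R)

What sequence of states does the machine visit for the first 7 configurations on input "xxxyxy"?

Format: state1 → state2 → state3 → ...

Execution trace:
Initial: [s0]xxxyxy
Step 1: δ(s0, x) = (s1, x, R) → x[s1]xxyxy
Step 2: δ(s1, x) = (s1, □, R) → x□[s1]xyxy
Step 3: δ(s1, x) = (s1, □, R) → x□□[s1]yxy
Step 4: δ(s1, y) = (s0, □, R) → x□□□[s0]xy
Step 5: δ(s0, x) = (s1, x, R) → x□□□x[s1]y
Step 6: δ(s1, y) = (s0, □, R) → x□□□x□[s0]□

State sequence: s0 → s1 → s1 → s1 → s0 → s1 → s0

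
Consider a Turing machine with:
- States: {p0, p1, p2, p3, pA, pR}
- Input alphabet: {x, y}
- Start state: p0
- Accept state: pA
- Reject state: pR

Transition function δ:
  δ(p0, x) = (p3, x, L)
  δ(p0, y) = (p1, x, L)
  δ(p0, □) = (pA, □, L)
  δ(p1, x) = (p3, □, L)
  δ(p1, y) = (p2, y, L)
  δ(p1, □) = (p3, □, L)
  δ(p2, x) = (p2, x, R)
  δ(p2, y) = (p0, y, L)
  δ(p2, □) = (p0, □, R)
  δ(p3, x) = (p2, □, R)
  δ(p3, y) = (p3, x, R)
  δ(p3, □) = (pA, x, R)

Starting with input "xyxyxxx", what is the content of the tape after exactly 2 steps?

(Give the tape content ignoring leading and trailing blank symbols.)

Execution trace:
Initial: [p0]xyxyxxx
Step 1: δ(p0, x) = (p3, x, L) → [p3]□xyxyxxx
Step 2: δ(p3, □) = (pA, x, R) → x[pA]xyxyxxx

The machine reaches the accept state pA and halts.

After 2 steps, the tape (ignoring leading/trailing blanks) is: xxyxyxxx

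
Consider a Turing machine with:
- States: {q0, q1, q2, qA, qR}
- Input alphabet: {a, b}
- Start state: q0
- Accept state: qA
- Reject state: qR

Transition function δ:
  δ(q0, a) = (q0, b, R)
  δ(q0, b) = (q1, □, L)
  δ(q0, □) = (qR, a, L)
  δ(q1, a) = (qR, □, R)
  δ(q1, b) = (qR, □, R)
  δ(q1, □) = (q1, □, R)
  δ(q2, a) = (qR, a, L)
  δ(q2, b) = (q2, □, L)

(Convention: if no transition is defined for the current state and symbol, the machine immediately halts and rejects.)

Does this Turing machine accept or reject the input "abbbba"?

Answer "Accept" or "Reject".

Execution trace:
Initial: [q0]abbbba
Step 1: δ(q0, a) = (q0, b, R) → b[q0]bbbba
Step 2: δ(q0, b) = (q1, □, L) → [q1]b□bbba
Step 3: δ(q1, b) = (qR, □, R) → □[qR]□bbba

The machine reaches the reject state qR and halts.

Answer: Reject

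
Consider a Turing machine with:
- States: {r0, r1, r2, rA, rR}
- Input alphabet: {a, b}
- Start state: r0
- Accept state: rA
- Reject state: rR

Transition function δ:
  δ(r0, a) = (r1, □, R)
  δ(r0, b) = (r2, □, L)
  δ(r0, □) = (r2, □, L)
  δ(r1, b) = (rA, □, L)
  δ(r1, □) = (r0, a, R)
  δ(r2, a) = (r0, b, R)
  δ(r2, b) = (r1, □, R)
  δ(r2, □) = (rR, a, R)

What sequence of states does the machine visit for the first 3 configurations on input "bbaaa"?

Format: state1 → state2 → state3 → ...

Execution trace:
Initial: [r0]bbaaa
Step 1: δ(r0, b) = (r2, □, L) → [r2]□□baaa
Step 2: δ(r2, □) = (rR, a, R) → a[rR]□baaa

The machine reaches the reject state rR and halts.

State sequence: r0 → r2 → rR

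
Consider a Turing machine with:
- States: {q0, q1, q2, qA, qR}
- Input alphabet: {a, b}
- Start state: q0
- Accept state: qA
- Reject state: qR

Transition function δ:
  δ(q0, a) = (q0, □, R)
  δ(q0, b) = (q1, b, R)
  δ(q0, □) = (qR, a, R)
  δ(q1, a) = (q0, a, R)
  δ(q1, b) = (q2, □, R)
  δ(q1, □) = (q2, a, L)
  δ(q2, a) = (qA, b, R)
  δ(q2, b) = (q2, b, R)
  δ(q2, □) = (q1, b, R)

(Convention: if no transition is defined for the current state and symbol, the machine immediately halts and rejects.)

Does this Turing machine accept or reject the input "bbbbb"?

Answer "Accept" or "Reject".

Execution trace:
Initial: [q0]bbbbb
Step 1: δ(q0, b) = (q1, b, R) → b[q1]bbbb
Step 2: δ(q1, b) = (q2, □, R) → b□[q2]bbb
Step 3: δ(q2, b) = (q2, b, R) → b□b[q2]bb
Step 4: δ(q2, b) = (q2, b, R) → b□bb[q2]b
Step 5: δ(q2, b) = (q2, b, R) → b□bbb[q2]□
Step 6: δ(q2, □) = (q1, b, R) → b□bbbb[q1]□
Step 7: δ(q1, □) = (q2, a, L) → b□bbb[q2]ba
Step 8: δ(q2, b) = (q2, b, R) → b□bbbb[q2]a
Step 9: δ(q2, a) = (qA, b, R) → b□bbbbb[qA]□

The machine reaches the accept state qA and halts.

Answer: Accept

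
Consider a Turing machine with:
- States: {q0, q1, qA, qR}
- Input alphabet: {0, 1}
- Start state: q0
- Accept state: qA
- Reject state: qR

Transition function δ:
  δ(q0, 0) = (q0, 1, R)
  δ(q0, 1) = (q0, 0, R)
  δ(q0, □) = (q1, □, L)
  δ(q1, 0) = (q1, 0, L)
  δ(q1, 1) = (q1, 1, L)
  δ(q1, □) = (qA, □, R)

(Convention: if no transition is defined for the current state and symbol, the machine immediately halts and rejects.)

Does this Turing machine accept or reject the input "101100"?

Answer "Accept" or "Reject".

Execution trace:
Initial: [q0]101100
Step 1: δ(q0, 1) = (q0, 0, R) → 0[q0]01100
Step 2: δ(q0, 0) = (q0, 1, R) → 01[q0]1100
Step 3: δ(q0, 1) = (q0, 0, R) → 010[q0]100
Step 4: δ(q0, 1) = (q0, 0, R) → 0100[q0]00
Step 5: δ(q0, 0) = (q0, 1, R) → 01001[q0]0
Step 6: δ(q0, 0) = (q0, 1, R) → 010011[q0]□
Step 7: δ(q0, □) = (q1, □, L) → 01001[q1]1□
Step 8: δ(q1, 1) = (q1, 1, L) → 0100[q1]11□
Step 9: δ(q1, 1) = (q1, 1, L) → 010[q1]011□
Step 10: δ(q1, 0) = (q1, 0, L) → 01[q1]0011□
Step 11: δ(q1, 0) = (q1, 0, L) → 0[q1]10011□
Step 12: δ(q1, 1) = (q1, 1, L) → [q1]010011□
Step 13: δ(q1, 0) = (q1, 0, L) → [q1]□010011□
Step 14: δ(q1, □) = (qA, □, R) → □[qA]010011□

The machine reaches the accept state qA and halts.

Answer: Accept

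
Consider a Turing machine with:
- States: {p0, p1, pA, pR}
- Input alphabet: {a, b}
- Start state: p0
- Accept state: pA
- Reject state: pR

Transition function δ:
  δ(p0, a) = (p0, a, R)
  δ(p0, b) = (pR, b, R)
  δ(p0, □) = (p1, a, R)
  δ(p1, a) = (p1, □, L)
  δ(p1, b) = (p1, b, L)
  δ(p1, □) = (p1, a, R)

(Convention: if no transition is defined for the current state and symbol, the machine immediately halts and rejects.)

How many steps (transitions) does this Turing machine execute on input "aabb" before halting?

Execution trace:
Initial: [p0]aabb
Step 1: δ(p0, a) = (p0, a, R) → a[p0]abb
Step 2: δ(p0, a) = (p0, a, R) → aa[p0]bb
Step 3: δ(p0, b) = (pR, b, R) → aab[pR]b

The machine reaches the reject state pR and halts.

The machine executed 3 steps before halting.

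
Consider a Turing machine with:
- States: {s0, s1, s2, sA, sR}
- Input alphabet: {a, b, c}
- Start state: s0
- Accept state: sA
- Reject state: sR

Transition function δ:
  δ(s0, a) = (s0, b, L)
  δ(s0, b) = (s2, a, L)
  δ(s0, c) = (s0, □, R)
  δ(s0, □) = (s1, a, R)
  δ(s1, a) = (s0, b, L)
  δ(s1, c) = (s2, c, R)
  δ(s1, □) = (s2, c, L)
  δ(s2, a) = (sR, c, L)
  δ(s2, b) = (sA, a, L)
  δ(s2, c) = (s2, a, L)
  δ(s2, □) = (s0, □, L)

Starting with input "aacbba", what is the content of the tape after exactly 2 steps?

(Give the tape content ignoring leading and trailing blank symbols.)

Execution trace:
Initial: [s0]aacbba
Step 1: δ(s0, a) = (s0, b, L) → [s0]□bacbba
Step 2: δ(s0, □) = (s1, a, R) → a[s1]bacbba

No transition is defined for δ(s1, b). By convention the machine halts and rejects.

After 2 steps, the tape (ignoring leading/trailing blanks) is: abacbba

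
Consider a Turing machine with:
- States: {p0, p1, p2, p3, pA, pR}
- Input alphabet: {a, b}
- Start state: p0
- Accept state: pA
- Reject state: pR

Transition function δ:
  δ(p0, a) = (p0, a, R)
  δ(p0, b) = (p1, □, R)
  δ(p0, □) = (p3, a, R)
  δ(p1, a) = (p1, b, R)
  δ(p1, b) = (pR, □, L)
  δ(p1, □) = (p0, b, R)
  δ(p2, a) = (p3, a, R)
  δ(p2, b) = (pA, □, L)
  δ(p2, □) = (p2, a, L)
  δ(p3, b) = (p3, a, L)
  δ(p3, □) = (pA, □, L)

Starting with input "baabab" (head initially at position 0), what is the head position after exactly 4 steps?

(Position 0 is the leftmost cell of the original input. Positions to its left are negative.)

Execution trace (head position shown):
Step 0: [p0]baabab  (head at position 0)
Step 1: move right → □[p1]aabab  (head at position 1)
Step 2: move right → □b[p1]abab  (head at position 2)
Step 3: move right → □bb[p1]bab  (head at position 3)
Step 4: move left → □b[pR]b□ab  (head at position 2)

After 4 steps, the head is at position 2.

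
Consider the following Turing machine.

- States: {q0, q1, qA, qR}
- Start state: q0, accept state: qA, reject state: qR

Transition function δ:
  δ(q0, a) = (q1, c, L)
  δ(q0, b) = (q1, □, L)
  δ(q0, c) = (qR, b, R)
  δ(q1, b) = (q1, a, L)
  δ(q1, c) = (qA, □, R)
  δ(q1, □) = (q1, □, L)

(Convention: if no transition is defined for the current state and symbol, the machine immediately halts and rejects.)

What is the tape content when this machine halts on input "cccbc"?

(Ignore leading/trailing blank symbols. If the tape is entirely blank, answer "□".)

Execution trace:
Initial: [q0]cccbc
Step 1: δ(q0, c) = (qR, b, R) → b[qR]ccbc

The machine reaches the reject state qR and halts.

Final tape (ignoring leading/trailing blanks): bccbc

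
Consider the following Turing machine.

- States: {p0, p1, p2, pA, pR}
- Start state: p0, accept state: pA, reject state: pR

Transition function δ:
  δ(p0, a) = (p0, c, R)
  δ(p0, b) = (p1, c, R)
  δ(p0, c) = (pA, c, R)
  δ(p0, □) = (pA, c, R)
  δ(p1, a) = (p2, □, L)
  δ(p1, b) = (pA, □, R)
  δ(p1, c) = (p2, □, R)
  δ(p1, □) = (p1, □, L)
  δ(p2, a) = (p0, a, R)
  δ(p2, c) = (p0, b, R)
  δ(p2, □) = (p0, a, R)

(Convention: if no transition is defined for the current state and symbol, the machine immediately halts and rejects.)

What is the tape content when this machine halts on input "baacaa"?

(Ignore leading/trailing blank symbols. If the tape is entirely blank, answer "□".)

Execution trace:
Initial: [p0]baacaa
Step 1: δ(p0, b) = (p1, c, R) → c[p1]aacaa
Step 2: δ(p1, a) = (p2, □, L) → [p2]c□acaa
Step 3: δ(p2, c) = (p0, b, R) → b[p0]□acaa
Step 4: δ(p0, □) = (pA, c, R) → bc[pA]acaa

The machine reaches the accept state pA and halts.

Final tape (ignoring leading/trailing blanks): bcacaa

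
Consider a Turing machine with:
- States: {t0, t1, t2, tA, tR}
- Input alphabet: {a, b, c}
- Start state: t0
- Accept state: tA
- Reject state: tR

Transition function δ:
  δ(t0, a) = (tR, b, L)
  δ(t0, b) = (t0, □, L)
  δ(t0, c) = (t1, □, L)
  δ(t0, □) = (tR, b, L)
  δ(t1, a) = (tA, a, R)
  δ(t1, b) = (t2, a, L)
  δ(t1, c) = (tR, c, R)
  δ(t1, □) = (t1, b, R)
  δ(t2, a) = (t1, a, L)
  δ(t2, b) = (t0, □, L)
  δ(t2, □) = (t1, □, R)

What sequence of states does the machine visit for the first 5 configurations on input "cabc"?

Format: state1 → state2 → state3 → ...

Execution trace:
Initial: [t0]cabc
Step 1: δ(t0, c) = (t1, □, L) → [t1]□□abc
Step 2: δ(t1, □) = (t1, b, R) → b[t1]□abc
Step 3: δ(t1, □) = (t1, b, R) → bb[t1]abc
Step 4: δ(t1, a) = (tA, a, R) → bba[tA]bc

The machine reaches the accept state tA and halts.

State sequence: t0 → t1 → t1 → t1 → tA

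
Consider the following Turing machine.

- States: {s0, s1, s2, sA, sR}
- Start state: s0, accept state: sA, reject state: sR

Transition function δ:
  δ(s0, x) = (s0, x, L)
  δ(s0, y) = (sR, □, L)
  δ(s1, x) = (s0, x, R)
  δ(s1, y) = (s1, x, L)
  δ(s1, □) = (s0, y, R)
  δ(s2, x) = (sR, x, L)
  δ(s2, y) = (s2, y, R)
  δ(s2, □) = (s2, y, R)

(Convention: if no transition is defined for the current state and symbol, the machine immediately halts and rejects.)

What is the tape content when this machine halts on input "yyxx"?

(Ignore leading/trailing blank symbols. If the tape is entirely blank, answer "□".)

Execution trace:
Initial: [s0]yyxx
Step 1: δ(s0, y) = (sR, □, L) → [sR]□□yxx

The machine reaches the reject state sR and halts.

Final tape (ignoring leading/trailing blanks): yxx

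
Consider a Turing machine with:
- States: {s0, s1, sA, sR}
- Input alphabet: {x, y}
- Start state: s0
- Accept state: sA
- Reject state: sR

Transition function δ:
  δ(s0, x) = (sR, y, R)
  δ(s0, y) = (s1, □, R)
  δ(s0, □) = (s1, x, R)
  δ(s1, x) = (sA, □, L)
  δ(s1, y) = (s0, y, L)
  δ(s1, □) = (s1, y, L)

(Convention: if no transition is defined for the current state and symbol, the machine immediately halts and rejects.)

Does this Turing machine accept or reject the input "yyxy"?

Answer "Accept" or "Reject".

Execution trace:
Initial: [s0]yyxy
Step 1: δ(s0, y) = (s1, □, R) → □[s1]yxy
Step 2: δ(s1, y) = (s0, y, L) → [s0]□yxy
Step 3: δ(s0, □) = (s1, x, R) → x[s1]yxy
Step 4: δ(s1, y) = (s0, y, L) → [s0]xyxy
Step 5: δ(s0, x) = (sR, y, R) → y[sR]yxy

The machine reaches the reject state sR and halts.

Answer: Reject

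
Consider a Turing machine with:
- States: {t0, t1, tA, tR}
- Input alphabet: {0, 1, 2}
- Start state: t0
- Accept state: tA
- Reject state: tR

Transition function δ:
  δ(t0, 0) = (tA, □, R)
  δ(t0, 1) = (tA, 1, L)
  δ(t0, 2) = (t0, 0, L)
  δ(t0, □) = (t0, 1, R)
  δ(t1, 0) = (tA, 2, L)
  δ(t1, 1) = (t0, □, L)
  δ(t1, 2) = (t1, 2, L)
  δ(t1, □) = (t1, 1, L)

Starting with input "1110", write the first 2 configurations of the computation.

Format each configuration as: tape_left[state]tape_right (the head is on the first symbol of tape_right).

Transitions applied:
Step 1: δ(t0, 1) = (tA, 1, L)

The first 2 configurations are:
[t0]1110 ⊢ [tA]□1110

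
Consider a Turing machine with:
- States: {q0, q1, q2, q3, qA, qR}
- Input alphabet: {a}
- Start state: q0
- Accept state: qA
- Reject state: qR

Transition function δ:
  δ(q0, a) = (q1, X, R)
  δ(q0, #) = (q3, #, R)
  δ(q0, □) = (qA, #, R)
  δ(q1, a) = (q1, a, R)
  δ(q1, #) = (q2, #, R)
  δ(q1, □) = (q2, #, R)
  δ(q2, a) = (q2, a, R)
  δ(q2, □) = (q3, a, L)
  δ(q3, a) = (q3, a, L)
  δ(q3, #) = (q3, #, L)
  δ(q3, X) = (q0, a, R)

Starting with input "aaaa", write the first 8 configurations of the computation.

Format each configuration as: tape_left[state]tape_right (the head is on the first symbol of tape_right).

Transitions applied:
Step 1: δ(q0, a) = (q1, X, R)
Step 2: δ(q1, a) = (q1, a, R)
Step 3: δ(q1, a) = (q1, a, R)
Step 4: δ(q1, a) = (q1, a, R)
Step 5: δ(q1, □) = (q2, #, R)
Step 6: δ(q2, □) = (q3, a, L)
Step 7: δ(q3, #) = (q3, #, L)

The first 8 configurations are:
[q0]aaaa ⊢ X[q1]aaa ⊢ Xa[q1]aa ⊢ Xaa[q1]a ⊢ Xaaa[q1]□ ⊢ Xaaa#[q2]□ ⊢ Xaaa[q3]#a ⊢ Xaa[q3]a#a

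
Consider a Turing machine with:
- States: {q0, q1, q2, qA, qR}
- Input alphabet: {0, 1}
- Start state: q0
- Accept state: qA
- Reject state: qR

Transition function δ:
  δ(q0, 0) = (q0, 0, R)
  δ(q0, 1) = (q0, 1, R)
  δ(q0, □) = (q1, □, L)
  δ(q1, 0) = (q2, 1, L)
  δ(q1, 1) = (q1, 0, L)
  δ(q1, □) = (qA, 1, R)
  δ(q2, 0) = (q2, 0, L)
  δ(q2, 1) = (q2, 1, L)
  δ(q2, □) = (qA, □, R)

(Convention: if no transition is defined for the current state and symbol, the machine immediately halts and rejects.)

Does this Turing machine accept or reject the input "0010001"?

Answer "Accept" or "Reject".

Execution trace:
Initial: [q0]0010001
Step 1: δ(q0, 0) = (q0, 0, R) → 0[q0]010001
Step 2: δ(q0, 0) = (q0, 0, R) → 00[q0]10001
Step 3: δ(q0, 1) = (q0, 1, R) → 001[q0]0001
Step 4: δ(q0, 0) = (q0, 0, R) → 0010[q0]001
Step 5: δ(q0, 0) = (q0, 0, R) → 00100[q0]01
Step 6: δ(q0, 0) = (q0, 0, R) → 001000[q0]1
Step 7: δ(q0, 1) = (q0, 1, R) → 0010001[q0]□
Step 8: δ(q0, □) = (q1, □, L) → 001000[q1]1□
Step 9: δ(q1, 1) = (q1, 0, L) → 00100[q1]00□
Step 10: δ(q1, 0) = (q2, 1, L) → 0010[q2]010□
Step 11: δ(q2, 0) = (q2, 0, L) → 001[q2]0010□
Step 12: δ(q2, 0) = (q2, 0, L) → 00[q2]10010□
Step 13: δ(q2, 1) = (q2, 1, L) → 0[q2]010010□
Step 14: δ(q2, 0) = (q2, 0, L) → [q2]0010010□
Step 15: δ(q2, 0) = (q2, 0, L) → [q2]□0010010□
Step 16: δ(q2, □) = (qA, □, R) → □[qA]0010010□

The machine reaches the accept state qA and halts.

Answer: Accept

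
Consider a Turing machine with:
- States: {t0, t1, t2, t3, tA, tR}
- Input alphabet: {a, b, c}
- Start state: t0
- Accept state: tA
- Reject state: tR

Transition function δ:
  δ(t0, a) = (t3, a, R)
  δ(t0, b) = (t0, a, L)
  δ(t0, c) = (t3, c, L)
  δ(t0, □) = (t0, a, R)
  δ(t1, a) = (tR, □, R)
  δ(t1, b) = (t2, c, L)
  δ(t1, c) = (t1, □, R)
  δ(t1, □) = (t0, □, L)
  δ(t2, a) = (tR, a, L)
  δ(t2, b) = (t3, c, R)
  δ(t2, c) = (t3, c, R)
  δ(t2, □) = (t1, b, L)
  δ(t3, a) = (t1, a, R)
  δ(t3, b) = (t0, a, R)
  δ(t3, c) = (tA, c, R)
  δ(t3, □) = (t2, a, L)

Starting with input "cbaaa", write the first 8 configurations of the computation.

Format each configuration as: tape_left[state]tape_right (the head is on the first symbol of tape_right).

Transitions applied:
Step 1: δ(t0, c) = (t3, c, L)
Step 2: δ(t3, □) = (t2, a, L)
Step 3: δ(t2, □) = (t1, b, L)
Step 4: δ(t1, □) = (t0, □, L)
Step 5: δ(t0, □) = (t0, a, R)
Step 6: δ(t0, □) = (t0, a, R)
Step 7: δ(t0, b) = (t0, a, L)

The first 8 configurations are:
[t0]cbaaa ⊢ [t3]□cbaaa ⊢ [t2]□acbaaa ⊢ [t1]□bacbaaa ⊢ [t0]□□bacbaaa ⊢ a[t0]□bacbaaa ⊢ aa[t0]bacbaaa ⊢ a[t0]aaacbaaa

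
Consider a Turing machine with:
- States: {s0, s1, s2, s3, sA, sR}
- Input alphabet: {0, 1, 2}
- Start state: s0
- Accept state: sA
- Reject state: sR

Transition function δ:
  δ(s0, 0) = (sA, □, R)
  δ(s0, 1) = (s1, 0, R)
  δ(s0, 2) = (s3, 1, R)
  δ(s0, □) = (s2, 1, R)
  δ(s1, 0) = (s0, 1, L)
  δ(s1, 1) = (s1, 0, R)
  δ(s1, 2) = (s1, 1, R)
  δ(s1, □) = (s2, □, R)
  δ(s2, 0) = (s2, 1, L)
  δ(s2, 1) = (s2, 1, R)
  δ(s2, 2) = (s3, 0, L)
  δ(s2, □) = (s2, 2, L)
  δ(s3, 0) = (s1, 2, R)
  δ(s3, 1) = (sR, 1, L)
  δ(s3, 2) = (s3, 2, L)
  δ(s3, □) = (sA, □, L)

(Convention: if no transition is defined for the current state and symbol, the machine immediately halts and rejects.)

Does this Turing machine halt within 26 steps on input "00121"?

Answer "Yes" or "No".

Execution trace:
Initial: [s0]00121
Step 1: δ(s0, 0) = (sA, □, R) → □[sA]0121

The machine reaches the accept state sA and halts.
The machine halted after 1 step (within the 26-step bound).

Answer: Yes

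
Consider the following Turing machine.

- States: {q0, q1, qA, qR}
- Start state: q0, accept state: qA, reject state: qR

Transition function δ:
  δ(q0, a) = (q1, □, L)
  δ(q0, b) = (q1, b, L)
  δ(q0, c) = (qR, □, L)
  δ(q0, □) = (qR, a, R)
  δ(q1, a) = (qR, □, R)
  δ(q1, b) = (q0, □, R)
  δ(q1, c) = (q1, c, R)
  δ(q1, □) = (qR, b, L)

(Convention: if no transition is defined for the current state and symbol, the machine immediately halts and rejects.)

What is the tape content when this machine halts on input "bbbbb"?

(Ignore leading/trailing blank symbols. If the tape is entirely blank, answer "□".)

Execution trace:
Initial: [q0]bbbbb
Step 1: δ(q0, b) = (q1, b, L) → [q1]□bbbbb
Step 2: δ(q1, □) = (qR, b, L) → [qR]□bbbbbb

The machine reaches the reject state qR and halts.

Final tape (ignoring leading/trailing blanks): bbbbbb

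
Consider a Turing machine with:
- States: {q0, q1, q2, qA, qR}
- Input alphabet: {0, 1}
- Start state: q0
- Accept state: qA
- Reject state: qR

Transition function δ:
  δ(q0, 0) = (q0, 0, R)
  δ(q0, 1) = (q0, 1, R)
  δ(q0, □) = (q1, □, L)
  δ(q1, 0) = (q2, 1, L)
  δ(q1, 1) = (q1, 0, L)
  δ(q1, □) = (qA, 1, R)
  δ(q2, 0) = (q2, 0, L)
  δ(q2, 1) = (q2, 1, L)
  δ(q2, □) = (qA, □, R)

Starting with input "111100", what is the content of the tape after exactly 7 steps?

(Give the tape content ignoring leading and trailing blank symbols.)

Execution trace:
Initial: [q0]111100
Step 1: δ(q0, 1) = (q0, 1, R) → 1[q0]11100
Step 2: δ(q0, 1) = (q0, 1, R) → 11[q0]1100
Step 3: δ(q0, 1) = (q0, 1, R) → 111[q0]100
Step 4: δ(q0, 1) = (q0, 1, R) → 1111[q0]00
Step 5: δ(q0, 0) = (q0, 0, R) → 11110[q0]0
Step 6: δ(q0, 0) = (q0, 0, R) → 111100[q0]□
Step 7: δ(q0, □) = (q1, □, L) → 11110[q1]0□

After 7 steps, the tape (ignoring leading/trailing blanks) is: 111100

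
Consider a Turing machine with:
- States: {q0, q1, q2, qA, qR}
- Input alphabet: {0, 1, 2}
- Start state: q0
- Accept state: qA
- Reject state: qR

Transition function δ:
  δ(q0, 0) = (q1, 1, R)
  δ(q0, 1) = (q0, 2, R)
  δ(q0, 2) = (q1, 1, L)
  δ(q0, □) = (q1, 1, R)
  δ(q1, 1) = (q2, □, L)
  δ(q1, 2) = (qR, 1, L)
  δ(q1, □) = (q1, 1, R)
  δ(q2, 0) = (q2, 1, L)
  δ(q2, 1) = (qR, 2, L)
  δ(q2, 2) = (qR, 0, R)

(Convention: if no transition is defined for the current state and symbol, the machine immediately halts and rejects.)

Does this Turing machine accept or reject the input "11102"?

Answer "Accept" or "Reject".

Execution trace:
Initial: [q0]11102
Step 1: δ(q0, 1) = (q0, 2, R) → 2[q0]1102
Step 2: δ(q0, 1) = (q0, 2, R) → 22[q0]102
Step 3: δ(q0, 1) = (q0, 2, R) → 222[q0]02
Step 4: δ(q0, 0) = (q1, 1, R) → 2221[q1]2
Step 5: δ(q1, 2) = (qR, 1, L) → 222[qR]11

The machine reaches the reject state qR and halts.

Answer: Reject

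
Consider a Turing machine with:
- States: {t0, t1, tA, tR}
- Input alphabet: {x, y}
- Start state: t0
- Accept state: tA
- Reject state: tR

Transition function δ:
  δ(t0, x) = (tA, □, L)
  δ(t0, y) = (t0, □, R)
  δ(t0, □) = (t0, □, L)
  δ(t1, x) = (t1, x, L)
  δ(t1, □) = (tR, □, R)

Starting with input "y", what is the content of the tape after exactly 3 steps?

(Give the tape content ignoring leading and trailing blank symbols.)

Execution trace:
Initial: [t0]y
Step 1: δ(t0, y) = (t0, □, R) → □[t0]□
Step 2: δ(t0, □) = (t0, □, L) → [t0]□□
Step 3: δ(t0, □) = (t0, □, L) → [t0]□□□

After 3 steps, the tape (ignoring leading/trailing blanks) is: □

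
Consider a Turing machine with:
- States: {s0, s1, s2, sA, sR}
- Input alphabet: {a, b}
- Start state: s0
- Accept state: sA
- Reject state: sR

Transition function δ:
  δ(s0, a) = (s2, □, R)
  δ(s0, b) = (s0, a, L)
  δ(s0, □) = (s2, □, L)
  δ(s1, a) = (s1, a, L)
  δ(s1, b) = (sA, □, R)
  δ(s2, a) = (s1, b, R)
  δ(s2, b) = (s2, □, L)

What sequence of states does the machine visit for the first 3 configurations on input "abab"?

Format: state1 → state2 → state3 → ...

Execution trace:
Initial: [s0]abab
Step 1: δ(s0, a) = (s2, □, R) → □[s2]bab
Step 2: δ(s2, b) = (s2, □, L) → [s2]□□ab

No transition is defined for δ(s2, □). By convention the machine halts and rejects.

State sequence: s0 → s2 → s2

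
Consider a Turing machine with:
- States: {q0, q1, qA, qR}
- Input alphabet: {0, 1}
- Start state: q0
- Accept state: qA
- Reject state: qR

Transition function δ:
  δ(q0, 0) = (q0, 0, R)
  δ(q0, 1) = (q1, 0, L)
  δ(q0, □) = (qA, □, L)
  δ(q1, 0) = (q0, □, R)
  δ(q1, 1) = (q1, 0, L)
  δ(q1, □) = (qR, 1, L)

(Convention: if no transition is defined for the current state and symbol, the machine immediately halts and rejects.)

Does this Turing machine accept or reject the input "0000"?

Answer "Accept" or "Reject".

Execution trace:
Initial: [q0]0000
Step 1: δ(q0, 0) = (q0, 0, R) → 0[q0]000
Step 2: δ(q0, 0) = (q0, 0, R) → 00[q0]00
Step 3: δ(q0, 0) = (q0, 0, R) → 000[q0]0
Step 4: δ(q0, 0) = (q0, 0, R) → 0000[q0]□
Step 5: δ(q0, □) = (qA, □, L) → 000[qA]0□

The machine reaches the accept state qA and halts.

Answer: Accept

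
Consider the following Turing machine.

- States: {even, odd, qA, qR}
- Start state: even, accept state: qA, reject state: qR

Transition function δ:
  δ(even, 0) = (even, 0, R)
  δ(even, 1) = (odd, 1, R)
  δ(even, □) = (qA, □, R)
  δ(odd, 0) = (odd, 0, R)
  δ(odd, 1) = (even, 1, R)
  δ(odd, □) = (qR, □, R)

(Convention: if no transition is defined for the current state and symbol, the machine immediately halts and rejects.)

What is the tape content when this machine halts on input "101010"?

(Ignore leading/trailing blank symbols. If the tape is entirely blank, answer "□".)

Execution trace:
Initial: [even]101010
Step 1: δ(even, 1) = (odd, 1, R) → 1[odd]01010
Step 2: δ(odd, 0) = (odd, 0, R) → 10[odd]1010
Step 3: δ(odd, 1) = (even, 1, R) → 101[even]010
Step 4: δ(even, 0) = (even, 0, R) → 1010[even]10
Step 5: δ(even, 1) = (odd, 1, R) → 10101[odd]0
Step 6: δ(odd, 0) = (odd, 0, R) → 101010[odd]□
Step 7: δ(odd, □) = (qR, □, R) → 101010□[qR]□

The machine reaches the reject state qR and halts.

Final tape (ignoring leading/trailing blanks): 101010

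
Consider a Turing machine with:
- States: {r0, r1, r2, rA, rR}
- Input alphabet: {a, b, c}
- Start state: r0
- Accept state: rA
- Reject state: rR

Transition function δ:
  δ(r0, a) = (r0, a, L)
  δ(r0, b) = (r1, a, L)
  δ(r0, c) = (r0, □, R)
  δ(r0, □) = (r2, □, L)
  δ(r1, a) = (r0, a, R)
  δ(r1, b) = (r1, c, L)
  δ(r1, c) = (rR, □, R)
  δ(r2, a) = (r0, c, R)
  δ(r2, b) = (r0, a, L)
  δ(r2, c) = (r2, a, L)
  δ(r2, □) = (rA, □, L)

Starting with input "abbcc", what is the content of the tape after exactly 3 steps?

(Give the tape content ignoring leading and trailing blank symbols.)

Execution trace:
Initial: [r0]abbcc
Step 1: δ(r0, a) = (r0, a, L) → [r0]□abbcc
Step 2: δ(r0, □) = (r2, □, L) → [r2]□□abbcc
Step 3: δ(r2, □) = (rA, □, L) → [rA]□□□abbcc

The machine reaches the accept state rA and halts.

After 3 steps, the tape (ignoring leading/trailing blanks) is: abbcc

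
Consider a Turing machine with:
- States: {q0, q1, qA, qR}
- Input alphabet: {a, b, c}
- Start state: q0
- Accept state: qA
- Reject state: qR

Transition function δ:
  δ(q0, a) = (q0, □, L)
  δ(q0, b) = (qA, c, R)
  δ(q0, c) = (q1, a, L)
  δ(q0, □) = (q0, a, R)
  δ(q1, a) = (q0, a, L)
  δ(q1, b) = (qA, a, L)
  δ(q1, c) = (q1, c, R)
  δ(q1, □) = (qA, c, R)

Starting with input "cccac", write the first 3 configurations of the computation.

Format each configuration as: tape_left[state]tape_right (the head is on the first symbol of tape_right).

Transitions applied:
Step 1: δ(q0, c) = (q1, a, L)
Step 2: δ(q1, □) = (qA, c, R)

The first 3 configurations are:
[q0]cccac ⊢ [q1]□accac ⊢ c[qA]accac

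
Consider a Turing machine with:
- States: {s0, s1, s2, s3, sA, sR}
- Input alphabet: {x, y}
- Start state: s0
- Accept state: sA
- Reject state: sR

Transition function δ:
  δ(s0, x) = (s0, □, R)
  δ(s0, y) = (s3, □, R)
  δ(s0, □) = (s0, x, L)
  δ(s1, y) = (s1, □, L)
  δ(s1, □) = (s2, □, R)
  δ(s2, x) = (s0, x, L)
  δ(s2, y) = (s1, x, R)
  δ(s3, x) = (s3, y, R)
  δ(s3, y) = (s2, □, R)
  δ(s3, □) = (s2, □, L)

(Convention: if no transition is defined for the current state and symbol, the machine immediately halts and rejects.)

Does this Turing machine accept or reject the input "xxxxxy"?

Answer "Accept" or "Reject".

Execution trace:
Initial: [s0]xxxxxy
Step 1: δ(s0, x) = (s0, □, R) → □[s0]xxxxy
Step 2: δ(s0, x) = (s0, □, R) → □□[s0]xxxy
Step 3: δ(s0, x) = (s0, □, R) → □□□[s0]xxy
Step 4: δ(s0, x) = (s0, □, R) → □□□□[s0]xy
Step 5: δ(s0, x) = (s0, □, R) → □□□□□[s0]y
Step 6: δ(s0, y) = (s3, □, R) → □□□□□□[s3]□
Step 7: δ(s3, □) = (s2, □, L) → □□□□□[s2]□□

No transition is defined for δ(s2, □). By convention the machine halts and rejects.

Answer: Reject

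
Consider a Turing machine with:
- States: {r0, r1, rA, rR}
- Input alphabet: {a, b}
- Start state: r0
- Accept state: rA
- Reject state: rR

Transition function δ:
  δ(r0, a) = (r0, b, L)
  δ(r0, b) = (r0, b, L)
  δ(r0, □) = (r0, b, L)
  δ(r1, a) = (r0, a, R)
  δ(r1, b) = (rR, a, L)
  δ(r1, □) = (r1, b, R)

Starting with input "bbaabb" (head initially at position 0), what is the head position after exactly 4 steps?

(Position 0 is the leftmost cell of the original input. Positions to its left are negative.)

Execution trace (head position shown):
Step 0: [r0]bbaabb  (head at position 0)
Step 1: move left → [r0]□bbaabb  (head at position -1)
Step 2: move left → [r0]□bbbaabb  (head at position -2)
Step 3: move left → [r0]□bbbbaabb  (head at position -3)
Step 4: move left → [r0]□bbbbbaabb  (head at position -4)

After 4 steps, the head is at position -4.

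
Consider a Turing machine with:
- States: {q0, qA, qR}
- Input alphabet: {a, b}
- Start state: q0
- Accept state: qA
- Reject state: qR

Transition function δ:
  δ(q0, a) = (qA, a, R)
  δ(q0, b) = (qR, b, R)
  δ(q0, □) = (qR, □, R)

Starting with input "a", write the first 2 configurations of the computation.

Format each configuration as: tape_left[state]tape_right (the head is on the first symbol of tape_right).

Transitions applied:
Step 1: δ(q0, a) = (qA, a, R)

The first 2 configurations are:
[q0]a ⊢ a[qA]□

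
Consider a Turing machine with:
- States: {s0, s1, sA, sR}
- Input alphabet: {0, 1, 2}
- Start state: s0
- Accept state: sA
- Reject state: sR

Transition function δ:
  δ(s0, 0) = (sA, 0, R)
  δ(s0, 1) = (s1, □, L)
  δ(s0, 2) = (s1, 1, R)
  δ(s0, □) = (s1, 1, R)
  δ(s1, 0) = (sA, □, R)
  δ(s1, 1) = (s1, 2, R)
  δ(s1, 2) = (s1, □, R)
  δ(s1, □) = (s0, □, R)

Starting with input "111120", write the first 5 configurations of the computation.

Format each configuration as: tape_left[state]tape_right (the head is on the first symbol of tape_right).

Transitions applied:
Step 1: δ(s0, 1) = (s1, □, L)
Step 2: δ(s1, □) = (s0, □, R)
Step 3: δ(s0, □) = (s1, 1, R)
Step 4: δ(s1, 1) = (s1, 2, R)

The first 5 configurations are:
[s0]111120 ⊢ [s1]□□11120 ⊢ □[s0]□11120 ⊢ □1[s1]11120 ⊢ □12[s1]1120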